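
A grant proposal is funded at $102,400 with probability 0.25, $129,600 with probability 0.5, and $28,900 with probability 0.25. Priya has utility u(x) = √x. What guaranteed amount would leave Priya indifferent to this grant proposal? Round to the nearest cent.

E[u] = 0.25·√102400 + 0.5·√129600 + 0.25·√28900 = 0.25·320 + 0.5·360 + 0.25·170 = 302.5
CE = (302.5)² = 91506.25

$91,506.25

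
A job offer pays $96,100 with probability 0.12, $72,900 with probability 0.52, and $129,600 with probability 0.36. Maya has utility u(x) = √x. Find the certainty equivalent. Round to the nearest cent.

$94,371.84

E[u] = 0.12·√96100 + 0.52·√72900 + 0.36·√129600 = 0.12·310 + 0.52·270 + 0.36·360 = 307.2
CE = (307.2)² = 94371.84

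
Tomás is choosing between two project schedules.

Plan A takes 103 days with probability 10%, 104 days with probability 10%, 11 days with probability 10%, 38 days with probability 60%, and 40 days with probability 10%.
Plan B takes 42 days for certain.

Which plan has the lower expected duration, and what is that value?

Plan A = 0.1 × 103 + 0.1 × 104 + 0.1 × 11 + 0.6 × 38 + 0.1 × 40 = 10.3 + 10.4 + 1.1 + 22.8 + 4 = 48.6
Plan B: 42 (certain)

Plan B (42 days)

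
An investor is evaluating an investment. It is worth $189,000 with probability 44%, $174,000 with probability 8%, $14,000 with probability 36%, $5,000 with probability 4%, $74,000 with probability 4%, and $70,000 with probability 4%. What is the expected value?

EV = 0.44 × 189000 + 0.08 × 174000 + 0.36 × 14000 + 0.04 × 5000 + 0.04 × 74000 + 0.04 × 70000 = 83160 + 13920 + 5040 + 200 + 2960 + 2800 = 108080

$108,080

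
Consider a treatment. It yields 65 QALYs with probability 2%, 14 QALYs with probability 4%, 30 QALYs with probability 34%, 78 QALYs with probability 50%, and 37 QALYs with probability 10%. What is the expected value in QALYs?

EV = 0.02 × 65 + 0.04 × 14 + 0.34 × 30 + 0.5 × 78 + 0.1 × 37 = 1.3 + 0.56 + 10.2 + 39 + 3.7 = 54.76

54.76 QALYs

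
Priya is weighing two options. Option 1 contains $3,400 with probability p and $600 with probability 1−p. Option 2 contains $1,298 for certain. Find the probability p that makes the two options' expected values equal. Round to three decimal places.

p·3400 + (1−p)·600 = 1298
2800p + 600 = 1298
p = (1298 − 600) / 2800

p = 0.249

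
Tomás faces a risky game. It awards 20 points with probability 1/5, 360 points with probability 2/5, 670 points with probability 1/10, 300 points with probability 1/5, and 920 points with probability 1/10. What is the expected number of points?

367 points

EV = 1/5 × 20 + 2/5 × 360 + 1/10 × 670 + 1/5 × 300 + 1/10 × 920 = 4 + 144 + 67 + 60 + 92 = 367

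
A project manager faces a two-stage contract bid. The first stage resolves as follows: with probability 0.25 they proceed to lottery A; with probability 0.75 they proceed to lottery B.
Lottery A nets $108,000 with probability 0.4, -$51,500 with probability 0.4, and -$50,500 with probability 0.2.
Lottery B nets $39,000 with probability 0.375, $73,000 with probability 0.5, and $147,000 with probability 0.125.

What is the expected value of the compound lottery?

$55,250

EV(A) = 0.4 × 108000 + 0.4 × (-51500) + 0.2 × (-50500) = 43200 − 20600 − 10100 = 12500
EV(B) = 0.375 × 39000 + 0.5 × 73000 + 0.125 × 147000 = 14625 + 36500 + 18375 = 69500
Overall = 0.25 × 12500 + 0.75 × 69500 = 3125 + 52125 = 55250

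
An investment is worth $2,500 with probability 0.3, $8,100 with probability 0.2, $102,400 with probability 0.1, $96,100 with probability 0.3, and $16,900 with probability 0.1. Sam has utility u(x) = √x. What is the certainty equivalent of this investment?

E[u] = 0.3·√2500 + 0.2·√8100 + 0.1·√102400 + 0.3·√96100 + 0.1·√16900 = 0.3·50 + 0.2·90 + 0.1·320 + 0.3·310 + 0.1·130 = 171
CE = (171)² = 29241

$29,241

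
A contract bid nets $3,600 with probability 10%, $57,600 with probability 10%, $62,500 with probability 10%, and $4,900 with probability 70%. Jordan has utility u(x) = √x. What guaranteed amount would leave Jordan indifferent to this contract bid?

$10,816

E[u] = 0.1·√3600 + 0.1·√57600 + 0.1·√62500 + 0.7·√4900 = 0.1·60 + 0.1·240 + 0.1·250 + 0.7·70 = 104
CE = (104)² = 10816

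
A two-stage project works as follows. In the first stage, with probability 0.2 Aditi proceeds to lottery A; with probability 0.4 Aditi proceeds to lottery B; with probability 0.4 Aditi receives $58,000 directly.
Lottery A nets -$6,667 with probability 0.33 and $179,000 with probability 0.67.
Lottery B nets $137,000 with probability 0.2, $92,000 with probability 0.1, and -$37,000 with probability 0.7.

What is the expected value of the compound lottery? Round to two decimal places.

$51,025.98

EV(A) = 0.33 × (-6667) + 0.67 × 179000 = -2200.11 + 119930 = 117729.89
EV(B) = 0.2 × 137000 + 0.1 × 92000 + 0.7 × (-37000) = 27400 + 9200 − 25900 = 10700
Branch C: 58000 (certain)
Overall = 0.2 × 117729.89 + 0.4 × 10700 + 0.4 × 58000 = 23545.978 + 4280 + 23200 = 51025.978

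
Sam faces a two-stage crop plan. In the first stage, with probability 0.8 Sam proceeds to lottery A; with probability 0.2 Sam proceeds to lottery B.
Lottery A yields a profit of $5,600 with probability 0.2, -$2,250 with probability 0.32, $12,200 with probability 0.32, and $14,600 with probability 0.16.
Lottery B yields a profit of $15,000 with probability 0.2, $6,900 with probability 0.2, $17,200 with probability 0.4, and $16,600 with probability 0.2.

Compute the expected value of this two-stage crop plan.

$8,228

EV(A) = 0.2 × 5600 + 0.32 × (-2250) + 0.32 × 12200 + 0.16 × 14600 = 1120 − 720 + 3904 + 2336 = 6640
EV(B) = 0.2 × 15000 + 0.2 × 6900 + 0.4 × 17200 + 0.2 × 16600 = 3000 + 1380 + 6880 + 3320 = 14580
Overall = 0.8 × 6640 + 0.2 × 14580 = 5312 + 2916 = 8228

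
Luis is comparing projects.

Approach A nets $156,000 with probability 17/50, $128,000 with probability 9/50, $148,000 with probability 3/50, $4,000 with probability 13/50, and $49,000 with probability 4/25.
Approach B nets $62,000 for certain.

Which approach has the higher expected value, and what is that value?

Approach A = 17/50 × 156000 + 9/50 × 128000 + 3/50 × 148000 + 13/50 × 4000 + 4/25 × 49000 = 53040 + 23040 + 8880 + 1040 + 7840 = 93840
Approach B: 62000 (certain)

Approach A ($93,840)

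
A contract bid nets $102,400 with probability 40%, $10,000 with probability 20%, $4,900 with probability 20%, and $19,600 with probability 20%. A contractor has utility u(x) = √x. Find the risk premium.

E[u] = 0.4·√102400 + 0.2·√10000 + 0.2·√4900 + 0.2·√19600 = 0.4·320 + 0.2·100 + 0.2·70 + 0.2·140 = 190
CE = (190)² = 36100
Risk premium = EV − CE = 47860 − 36100 = 11760

$11,760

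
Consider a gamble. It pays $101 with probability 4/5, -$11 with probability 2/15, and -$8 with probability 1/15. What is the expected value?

EV = 4/5 × 101 + 2/15 × (-11) + 1/15 × (-8) = 80.8 − 1.4667 − 0.5333 = 78.8

$78.80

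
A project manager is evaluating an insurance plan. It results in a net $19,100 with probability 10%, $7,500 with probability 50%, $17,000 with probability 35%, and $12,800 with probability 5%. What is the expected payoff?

EV = 0.1 × 19100 + 0.5 × 7500 + 0.35 × 17000 + 0.05 × 12800 = 1910 + 3750 + 5950 + 640 = 12250

$12,250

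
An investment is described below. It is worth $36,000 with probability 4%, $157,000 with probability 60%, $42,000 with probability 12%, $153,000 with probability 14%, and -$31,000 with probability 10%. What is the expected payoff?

EV = 0.04 × 36000 + 0.6 × 157000 + 0.12 × 42000 + 0.14 × 153000 + 0.1 × (-31000) = 1440 + 94200 + 5040 + 21420 − 3100 = 119000

$119,000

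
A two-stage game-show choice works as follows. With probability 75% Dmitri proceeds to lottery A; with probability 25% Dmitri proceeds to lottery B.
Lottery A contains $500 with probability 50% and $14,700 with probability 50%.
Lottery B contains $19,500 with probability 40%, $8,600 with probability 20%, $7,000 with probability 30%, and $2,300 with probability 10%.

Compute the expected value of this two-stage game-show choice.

$8,662.50

EV(A) = 0.5 × 500 + 0.5 × 14700 = 250 + 7350 = 7600
EV(B) = 0.4 × 19500 + 0.2 × 8600 + 0.3 × 7000 + 0.1 × 2300 = 7800 + 1720 + 2100 + 230 = 11850
Overall = 0.75 × 7600 + 0.25 × 11850 = 5700 + 2962.5 = 8662.5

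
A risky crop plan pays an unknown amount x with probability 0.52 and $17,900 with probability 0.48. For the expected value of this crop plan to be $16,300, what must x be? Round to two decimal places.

x = $14,823.08

0.52·x + 0.48·17900 = 16300
0.52·x = 16300 − 8592 = 7708
x = 7708 / 0.52 = 14823.0769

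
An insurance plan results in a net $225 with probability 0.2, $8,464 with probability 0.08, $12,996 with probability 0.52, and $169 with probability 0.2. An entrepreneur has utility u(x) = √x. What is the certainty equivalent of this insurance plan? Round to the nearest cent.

$5,218.62

E[u] = 0.2·√225 + 0.08·√8464 + 0.52·√12996 + 0.2·√169 = 0.2·15 + 0.08·92 + 0.52·114 + 0.2·13 = 72.24
CE = (72.24)² = 5218.6176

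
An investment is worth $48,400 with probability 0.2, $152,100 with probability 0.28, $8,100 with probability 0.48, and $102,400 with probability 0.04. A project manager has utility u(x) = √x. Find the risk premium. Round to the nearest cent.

E[u] = 0.2·√48400 + 0.28·√152100 + 0.48·√8100 + 0.04·√102400 = 0.2·220 + 0.28·390 + 0.48·90 + 0.04·320 = 209.2
CE = (209.2)² = 43764.64
Risk premium = EV − CE = 60252 − 43764.64 = 16487.36

$16,487.36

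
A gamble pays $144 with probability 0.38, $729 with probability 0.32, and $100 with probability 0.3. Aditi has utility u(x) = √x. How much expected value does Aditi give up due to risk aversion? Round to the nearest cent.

E[u] = 0.38·√144 + 0.32·√729 + 0.3·√100 = 0.38·12 + 0.32·27 + 0.3·10 = 16.2
CE = (16.2)² = 262.44
Risk premium = EV − CE = 318 − 262.44 = 55.56

$55.56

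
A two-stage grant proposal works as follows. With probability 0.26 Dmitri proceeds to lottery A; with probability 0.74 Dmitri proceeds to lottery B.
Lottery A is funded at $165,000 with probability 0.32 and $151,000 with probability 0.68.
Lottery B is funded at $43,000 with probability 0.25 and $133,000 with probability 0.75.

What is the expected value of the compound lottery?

EV(A) = 0.32 × 165000 + 0.68 × 151000 = 52800 + 102680 = 155480
EV(B) = 0.25 × 43000 + 0.75 × 133000 = 10750 + 99750 = 110500
Overall = 0.26 × 155480 + 0.74 × 110500 = 40424.8 + 81770 = 122194.8

$122,194.80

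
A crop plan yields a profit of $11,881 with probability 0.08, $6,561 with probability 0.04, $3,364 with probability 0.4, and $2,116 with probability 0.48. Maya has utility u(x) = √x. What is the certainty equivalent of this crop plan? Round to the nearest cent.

E[u] = 0.08·√11881 + 0.04·√6561 + 0.4·√3364 + 0.48·√2116 = 0.08·109 + 0.04·81 + 0.4·58 + 0.48·46 = 57.24
CE = (57.24)² = 3276.4176

$3,276.42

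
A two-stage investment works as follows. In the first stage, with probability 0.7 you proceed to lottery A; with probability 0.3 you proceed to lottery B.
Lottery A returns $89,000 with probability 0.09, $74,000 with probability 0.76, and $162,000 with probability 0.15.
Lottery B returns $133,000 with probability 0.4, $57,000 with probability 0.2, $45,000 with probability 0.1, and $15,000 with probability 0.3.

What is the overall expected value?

$84,065

EV(A) = 0.09 × 89000 + 0.76 × 74000 + 0.15 × 162000 = 8010 + 56240 + 24300 = 88550
EV(B) = 0.4 × 133000 + 0.2 × 57000 + 0.1 × 45000 + 0.3 × 15000 = 53200 + 11400 + 4500 + 4500 = 73600
Overall = 0.7 × 88550 + 0.3 × 73600 = 61985 + 22080 = 84065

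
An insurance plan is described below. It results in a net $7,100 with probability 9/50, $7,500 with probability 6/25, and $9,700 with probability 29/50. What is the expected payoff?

EV = 9/50 × 7100 + 6/25 × 7500 + 29/50 × 9700 = 1278 + 1800 + 5626 = 8704

$8,704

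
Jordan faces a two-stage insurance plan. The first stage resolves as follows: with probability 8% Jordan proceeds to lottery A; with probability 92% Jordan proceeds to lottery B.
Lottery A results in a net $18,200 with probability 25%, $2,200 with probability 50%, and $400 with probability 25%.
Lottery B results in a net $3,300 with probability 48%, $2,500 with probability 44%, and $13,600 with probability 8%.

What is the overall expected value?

EV(A) = 0.25 × 18200 + 0.5 × 2200 + 0.25 × 400 = 4550 + 1100 + 100 = 5750
EV(B) = 0.48 × 3300 + 0.44 × 2500 + 0.08 × 13600 = 1584 + 1100 + 1088 = 3772
Overall = 0.08 × 5750 + 0.92 × 3772 = 460 + 3470.24 = 3930.24

$3,930.24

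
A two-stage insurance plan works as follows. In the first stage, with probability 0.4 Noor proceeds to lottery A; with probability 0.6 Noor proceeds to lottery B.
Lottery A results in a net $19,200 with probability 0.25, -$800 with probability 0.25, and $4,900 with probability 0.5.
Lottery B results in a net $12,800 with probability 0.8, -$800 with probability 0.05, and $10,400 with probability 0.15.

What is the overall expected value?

$9,876

EV(A) = 0.25 × 19200 + 0.25 × (-800) + 0.5 × 4900 = 4800 − 200 + 2450 = 7050
EV(B) = 0.8 × 12800 + 0.05 × (-800) + 0.15 × 10400 = 10240 − 40 + 1560 = 11760
Overall = 0.4 × 7050 + 0.6 × 11760 = 2820 + 7056 = 9876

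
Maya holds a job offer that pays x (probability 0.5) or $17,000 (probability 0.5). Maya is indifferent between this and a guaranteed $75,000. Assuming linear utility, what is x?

0.5·x + 0.5·17000 = 75000
0.5·x = 75000 − 8500 = 66500
x = 66500 / 0.5 = 133000

x = $133,000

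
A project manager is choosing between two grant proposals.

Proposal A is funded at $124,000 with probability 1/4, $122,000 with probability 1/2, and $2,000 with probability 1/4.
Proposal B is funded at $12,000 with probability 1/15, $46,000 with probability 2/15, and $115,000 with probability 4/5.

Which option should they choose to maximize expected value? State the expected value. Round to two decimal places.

Proposal A = 1/4 × 124000 + 1/2 × 122000 + 1/4 × 2000 = 31000 + 61000 + 500 = 92500
Proposal B = 1/15 × 12000 + 2/15 × 46000 + 4/5 × 115000 = 800 + 6133.3333 + 92000 = 98933.3333

Proposal B ($98,933.33)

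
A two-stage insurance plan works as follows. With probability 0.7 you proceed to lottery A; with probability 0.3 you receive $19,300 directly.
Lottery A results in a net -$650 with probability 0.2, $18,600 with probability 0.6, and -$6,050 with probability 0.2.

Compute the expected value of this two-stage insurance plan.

$12,664

EV(A) = 0.2 × (-650) + 0.6 × 18600 + 0.2 × (-6050) = -130 + 11160 − 1210 = 9820
Branch B: 19300 (certain)
Overall = 0.7 × 9820 + 0.3 × 19300 = 6874 + 5790 = 12664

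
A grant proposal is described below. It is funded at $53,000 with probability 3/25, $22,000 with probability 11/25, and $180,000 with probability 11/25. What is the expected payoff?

$95,240

EV = 3/25 × 53000 + 11/25 × 22000 + 11/25 × 180000 = 6360 + 9680 + 79200 = 95240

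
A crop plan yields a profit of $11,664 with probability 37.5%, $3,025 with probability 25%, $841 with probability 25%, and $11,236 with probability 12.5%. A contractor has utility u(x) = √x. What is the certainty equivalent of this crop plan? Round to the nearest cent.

E[u] = 0.375·√11664 + 0.25·√3025 + 0.25·√841 + 0.125·√11236 = 0.375·108 + 0.25·55 + 0.25·29 + 0.125·106 = 74.75
CE = (74.75)² = 5587.5625

$5,587.56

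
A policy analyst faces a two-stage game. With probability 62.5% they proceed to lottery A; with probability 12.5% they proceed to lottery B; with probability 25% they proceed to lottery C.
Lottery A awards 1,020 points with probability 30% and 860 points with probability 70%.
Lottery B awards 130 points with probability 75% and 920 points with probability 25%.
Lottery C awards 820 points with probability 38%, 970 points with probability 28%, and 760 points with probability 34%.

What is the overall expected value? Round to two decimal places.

818.84 points

EV(A) = 0.3 × 1020 + 0.7 × 860 = 306 + 602 = 908
EV(B) = 0.75 × 130 + 0.25 × 920 = 97.5 + 230 = 327.5
EV(C) = 0.38 × 820 + 0.28 × 970 + 0.34 × 760 = 311.6 + 271.6 + 258.4 = 841.6
Overall = 0.625 × 908 + 0.125 × 327.5 + 0.25 × 841.6 = 567.5 + 40.9375 + 210.4 = 818.8375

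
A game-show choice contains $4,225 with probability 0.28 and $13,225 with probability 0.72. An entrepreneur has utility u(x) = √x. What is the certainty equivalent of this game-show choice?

$10,201

E[u] = 0.28·√4225 + 0.72·√13225 = 0.28·65 + 0.72·115 = 101
CE = (101)² = 10201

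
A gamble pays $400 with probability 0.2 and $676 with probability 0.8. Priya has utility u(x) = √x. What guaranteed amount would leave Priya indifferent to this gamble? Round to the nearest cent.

$615.04

E[u] = 0.2·√400 + 0.8·√676 = 0.2·20 + 0.8·26 = 24.8
CE = (24.8)² = 615.04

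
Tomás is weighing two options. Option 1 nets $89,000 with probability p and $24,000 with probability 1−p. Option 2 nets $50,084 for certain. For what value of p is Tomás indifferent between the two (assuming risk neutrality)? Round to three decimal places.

p·89000 + (1−p)·24000 = 50084
65000p + 24000 = 50084
p = (50084 − 24000) / 65000

p = 0.401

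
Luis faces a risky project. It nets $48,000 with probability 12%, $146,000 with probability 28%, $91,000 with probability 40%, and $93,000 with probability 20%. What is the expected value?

$101,640

EV = 0.12 × 48000 + 0.28 × 146000 + 0.4 × 91000 + 0.2 × 93000 = 5760 + 40880 + 36400 + 18600 = 101640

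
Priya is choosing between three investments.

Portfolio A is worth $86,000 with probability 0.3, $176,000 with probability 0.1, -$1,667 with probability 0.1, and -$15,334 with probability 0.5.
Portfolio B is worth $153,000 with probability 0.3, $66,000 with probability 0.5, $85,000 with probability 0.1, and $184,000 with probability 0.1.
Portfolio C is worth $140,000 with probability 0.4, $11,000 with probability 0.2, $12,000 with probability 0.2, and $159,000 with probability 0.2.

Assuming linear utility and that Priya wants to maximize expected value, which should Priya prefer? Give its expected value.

Portfolio A = 0.3 × 86000 + 0.1 × 176000 + 0.1 × (-1667) + 0.5 × (-15334) = 25800 + 17600 − 166.7 − 7667 = 35566.3
Portfolio B = 0.3 × 153000 + 0.5 × 66000 + 0.1 × 85000 + 0.1 × 184000 = 45900 + 33000 + 8500 + 18400 = 105800
Portfolio C = 0.4 × 140000 + 0.2 × 11000 + 0.2 × 12000 + 0.2 × 159000 = 56000 + 2200 + 2400 + 31800 = 92400

Portfolio B ($105,800)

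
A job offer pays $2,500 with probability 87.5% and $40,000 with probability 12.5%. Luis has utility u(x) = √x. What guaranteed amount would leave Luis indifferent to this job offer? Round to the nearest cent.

$4,726.56

E[u] = 0.875·√2500 + 0.125·√40000 = 0.875·50 + 0.125·200 = 68.75
CE = (68.75)² = 4726.5625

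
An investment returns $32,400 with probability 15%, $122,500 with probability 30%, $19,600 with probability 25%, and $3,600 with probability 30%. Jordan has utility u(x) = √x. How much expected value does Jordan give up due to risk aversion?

$13,365

E[u] = 0.15·√32400 + 0.3·√122500 + 0.25·√19600 + 0.3·√3600 = 0.15·180 + 0.3·350 + 0.25·140 + 0.3·60 = 185
CE = (185)² = 34225
Risk premium = EV − CE = 47590 − 34225 = 13365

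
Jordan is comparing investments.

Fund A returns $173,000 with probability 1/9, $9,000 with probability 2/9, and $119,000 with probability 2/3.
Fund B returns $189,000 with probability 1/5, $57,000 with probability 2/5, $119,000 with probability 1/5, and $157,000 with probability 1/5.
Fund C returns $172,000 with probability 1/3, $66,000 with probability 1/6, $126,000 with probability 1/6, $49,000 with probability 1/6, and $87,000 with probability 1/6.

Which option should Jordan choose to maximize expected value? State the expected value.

Fund B ($115,800)

Fund A = 1/9 × 173000 + 2/9 × 9000 + 2/3 × 119000 = 19222.2222 + 2000 + 79333.3333 = 100555.5556
Fund B = 1/5 × 189000 + 2/5 × 57000 + 1/5 × 119000 + 1/5 × 157000 = 37800 + 22800 + 23800 + 31400 = 115800
Fund C = 1/3 × 172000 + 1/6 × 66000 + 1/6 × 126000 + 1/6 × 49000 + 1/6 × 87000 = 57333.3333 + 11000 + 21000 + 8166.6667 + 14500 = 112000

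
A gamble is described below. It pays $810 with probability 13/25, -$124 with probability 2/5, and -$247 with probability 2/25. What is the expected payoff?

EV = 13/25 × 810 + 2/5 × (-124) + 2/25 × (-247) = 421.2 − 49.6 − 19.76 = 351.84

$351.84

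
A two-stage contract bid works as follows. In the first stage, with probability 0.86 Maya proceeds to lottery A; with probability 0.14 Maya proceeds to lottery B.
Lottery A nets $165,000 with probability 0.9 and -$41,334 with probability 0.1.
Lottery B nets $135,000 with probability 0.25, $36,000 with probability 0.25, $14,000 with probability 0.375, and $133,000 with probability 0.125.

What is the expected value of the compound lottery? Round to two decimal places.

$133,202.78

EV(A) = 0.9 × 165000 + 0.1 × (-41334) = 148500 − 4133.4 = 144366.6
EV(B) = 0.25 × 135000 + 0.25 × 36000 + 0.375 × 14000 + 0.125 × 133000 = 33750 + 9000 + 5250 + 16625 = 64625
Overall = 0.86 × 144366.6 + 0.14 × 64625 = 124155.276 + 9047.5 = 133202.776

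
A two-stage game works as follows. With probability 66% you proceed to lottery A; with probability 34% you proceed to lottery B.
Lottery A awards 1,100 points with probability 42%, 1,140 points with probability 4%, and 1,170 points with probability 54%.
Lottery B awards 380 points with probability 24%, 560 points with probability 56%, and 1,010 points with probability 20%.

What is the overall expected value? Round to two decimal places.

958.32 points

EV(A) = 0.42 × 1100 + 0.04 × 1140 + 0.54 × 1170 = 462 + 45.6 + 631.8 = 1139.4
EV(B) = 0.24 × 380 + 0.56 × 560 + 0.2 × 1010 = 91.2 + 313.6 + 202 = 606.8
Overall = 0.66 × 1139.4 + 0.34 × 606.8 = 752.004 + 206.312 = 958.316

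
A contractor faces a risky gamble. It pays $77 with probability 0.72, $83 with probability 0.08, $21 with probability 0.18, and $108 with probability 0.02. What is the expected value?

EV = 0.72 × 77 + 0.08 × 83 + 0.18 × 21 + 0.02 × 108 = 55.44 + 6.64 + 3.78 + 2.16 = 68.02

$68.02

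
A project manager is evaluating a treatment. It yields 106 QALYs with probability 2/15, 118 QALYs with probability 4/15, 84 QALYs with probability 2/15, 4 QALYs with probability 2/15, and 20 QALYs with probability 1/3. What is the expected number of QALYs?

EV = 2/15 × 106 + 4/15 × 118 + 2/15 × 84 + 2/15 × 4 + 1/3 × 20 = 14.1333 + 31.4667 + 11.2 + 0.5333 + 6.6667 = 64

64 QALYs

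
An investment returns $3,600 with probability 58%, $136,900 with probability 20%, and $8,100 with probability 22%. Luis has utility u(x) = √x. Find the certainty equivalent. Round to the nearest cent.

E[u] = 0.58·√3600 + 0.2·√136900 + 0.22·√8100 = 0.58·60 + 0.2·370 + 0.22·90 = 128.6
CE = (128.6)² = 16537.96

$16,537.96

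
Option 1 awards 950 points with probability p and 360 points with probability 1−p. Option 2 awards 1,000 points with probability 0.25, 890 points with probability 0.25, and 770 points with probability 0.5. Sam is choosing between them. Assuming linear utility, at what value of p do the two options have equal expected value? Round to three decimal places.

EV(Option 2) = 0.25 × 1000 + 0.25 × 890 + 0.5 × 770 = 250 + 222.5 + 385 = 857.5
p·950 + (1−p)·360 = 857.5
590p + 360 = 857.5
p = (857.5 − 360) / 590

p = 0.843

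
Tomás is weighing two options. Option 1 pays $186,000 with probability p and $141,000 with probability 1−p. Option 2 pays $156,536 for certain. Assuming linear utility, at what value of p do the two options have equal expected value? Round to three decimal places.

p·186000 + (1−p)·141000 = 156536
45000p + 141000 = 156536
p = (156536 − 141000) / 45000

p = 0.345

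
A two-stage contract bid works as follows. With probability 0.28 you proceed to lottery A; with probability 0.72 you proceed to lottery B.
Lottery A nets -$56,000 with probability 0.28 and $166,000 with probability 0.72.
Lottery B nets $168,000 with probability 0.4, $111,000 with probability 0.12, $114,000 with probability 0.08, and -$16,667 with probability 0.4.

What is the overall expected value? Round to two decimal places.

$88,815.90

EV(A) = 0.28 × (-56000) + 0.72 × 166000 = -15680 + 119520 = 103840
EV(B) = 0.4 × 168000 + 0.12 × 111000 + 0.08 × 114000 + 0.4 × (-16667) = 67200 + 13320 + 9120 − 6666.8 = 82973.2
Overall = 0.28 × 103840 + 0.72 × 82973.2 = 29075.2 + 59740.704 = 88815.904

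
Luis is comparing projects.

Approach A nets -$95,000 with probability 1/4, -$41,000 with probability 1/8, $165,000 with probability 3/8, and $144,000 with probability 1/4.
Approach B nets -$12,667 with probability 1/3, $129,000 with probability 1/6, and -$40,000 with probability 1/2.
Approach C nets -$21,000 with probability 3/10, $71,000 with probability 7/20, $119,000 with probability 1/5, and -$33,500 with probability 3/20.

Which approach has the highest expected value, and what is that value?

Approach A ($69,000)

Approach A = 1/4 × (-95000) + 1/8 × (-41000) + 3/8 × 165000 + 1/4 × 144000 = -23750 − 5125 + 61875 + 36000 = 69000
Approach B = 1/3 × (-12667) + 1/6 × 129000 + 1/2 × (-40000) = -4222.3333 + 21500 − 20000 = -2722.3333
Approach C = 3/10 × (-21000) + 7/20 × 71000 + 1/5 × 119000 + 3/20 × (-33500) = -6300 + 24850 + 23800 − 5025 = 37325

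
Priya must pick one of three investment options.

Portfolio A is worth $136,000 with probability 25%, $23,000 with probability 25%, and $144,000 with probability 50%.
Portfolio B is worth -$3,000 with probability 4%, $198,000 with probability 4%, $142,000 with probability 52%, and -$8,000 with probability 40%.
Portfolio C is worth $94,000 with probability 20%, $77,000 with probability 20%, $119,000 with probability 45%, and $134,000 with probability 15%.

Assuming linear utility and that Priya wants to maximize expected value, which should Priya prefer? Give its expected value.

Portfolio A ($111,750)

Portfolio A = 0.25 × 136000 + 0.25 × 23000 + 0.5 × 144000 = 34000 + 5750 + 72000 = 111750
Portfolio B = 0.04 × (-3000) + 0.04 × 198000 + 0.52 × 142000 + 0.4 × (-8000) = -120 + 7920 + 73840 − 3200 = 78440
Portfolio C = 0.2 × 94000 + 0.2 × 77000 + 0.45 × 119000 + 0.15 × 134000 = 18800 + 15400 + 53550 + 20100 = 107850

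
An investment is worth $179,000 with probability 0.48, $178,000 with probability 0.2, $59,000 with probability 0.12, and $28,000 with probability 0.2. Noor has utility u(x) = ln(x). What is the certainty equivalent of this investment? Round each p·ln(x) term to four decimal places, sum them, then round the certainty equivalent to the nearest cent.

$107,990.66

E[u] = 0.48·ln(179000) + 0.2·ln(178000) + 0.12·ln(59000) + 0.2·ln(28000) = 5.8057 + 2.4179 + 1.3182 + 2.0480 = 11.5898
CE = e^11.5898 ≈ 107990.66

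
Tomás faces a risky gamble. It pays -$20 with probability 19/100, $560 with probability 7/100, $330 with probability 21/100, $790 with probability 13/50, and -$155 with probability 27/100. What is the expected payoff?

EV = 19/100 × (-20) + 7/100 × 560 + 21/100 × 330 + 13/50 × 790 + 27/100 × (-155) = -3.8 + 39.2 + 69.3 + 205.4 − 41.85 = 268.25

$268.25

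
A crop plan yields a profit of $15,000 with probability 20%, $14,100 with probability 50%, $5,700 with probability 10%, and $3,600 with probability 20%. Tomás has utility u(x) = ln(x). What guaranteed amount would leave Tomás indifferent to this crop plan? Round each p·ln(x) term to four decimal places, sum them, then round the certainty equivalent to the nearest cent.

E[u] = 0.2·ln(15000) + 0.5·ln(14100) + 0.1·ln(5700) + 0.2·ln(3600) = 1.9232 + 4.7770 + 0.8648 + 1.6377 = 9.2027
CE = e^9.2027 ≈ 9923.89

$9,923.89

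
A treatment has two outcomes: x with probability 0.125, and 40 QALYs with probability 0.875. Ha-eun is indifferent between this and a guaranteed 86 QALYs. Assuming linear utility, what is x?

0.125·x + 0.875·40 = 86
0.125·x = 86 − 35 = 51
x = 51 / 0.125 = 408

x = 408 QALYs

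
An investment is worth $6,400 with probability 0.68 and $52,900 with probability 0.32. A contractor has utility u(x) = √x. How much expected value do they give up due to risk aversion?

E[u] = 0.68·√6400 + 0.32·√52900 = 0.68·80 + 0.32·230 = 128
CE = (128)² = 16384
Risk premium = EV − CE = 21280 − 16384 = 4896

$4,896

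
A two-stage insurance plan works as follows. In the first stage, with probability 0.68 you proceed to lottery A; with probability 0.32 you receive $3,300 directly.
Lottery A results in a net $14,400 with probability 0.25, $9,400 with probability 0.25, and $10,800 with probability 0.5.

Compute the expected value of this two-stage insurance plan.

EV(A) = 0.25 × 14400 + 0.25 × 9400 + 0.5 × 10800 = 3600 + 2350 + 5400 = 11350
Branch B: 3300 (certain)
Overall = 0.68 × 11350 + 0.32 × 3300 = 7718 + 1056 = 8774

$8,774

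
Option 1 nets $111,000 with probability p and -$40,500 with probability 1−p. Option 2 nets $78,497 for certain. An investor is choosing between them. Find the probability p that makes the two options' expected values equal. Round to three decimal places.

p = 0.785

p·111000 + (1−p)·(-40500) = 78497
151500p − 40500 = 78497
p = (78497 + 40500) / 151500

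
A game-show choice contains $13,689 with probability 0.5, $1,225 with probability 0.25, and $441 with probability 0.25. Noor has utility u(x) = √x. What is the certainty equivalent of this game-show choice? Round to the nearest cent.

E[u] = 0.5·√13689 + 0.25·√1225 + 0.25·√441 = 0.5·117 + 0.25·35 + 0.25·21 = 72.5
CE = (72.5)² = 5256.25

$5,256.25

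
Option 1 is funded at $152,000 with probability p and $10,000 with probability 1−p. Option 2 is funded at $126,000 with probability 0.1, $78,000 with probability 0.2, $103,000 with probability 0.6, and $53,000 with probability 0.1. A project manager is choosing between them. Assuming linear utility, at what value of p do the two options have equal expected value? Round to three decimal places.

p = 0.601

EV(Option 2) = 0.1 × 126000 + 0.2 × 78000 + 0.6 × 103000 + 0.1 × 53000 = 12600 + 15600 + 61800 + 5300 = 95300
p·152000 + (1−p)·10000 = 95300
142000p + 10000 = 95300
p = (95300 − 10000) / 142000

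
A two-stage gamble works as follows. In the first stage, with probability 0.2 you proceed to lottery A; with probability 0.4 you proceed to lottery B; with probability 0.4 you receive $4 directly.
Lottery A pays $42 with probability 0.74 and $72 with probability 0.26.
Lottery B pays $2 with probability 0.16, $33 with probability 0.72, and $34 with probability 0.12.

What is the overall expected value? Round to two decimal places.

$22.82

EV(A) = 0.74 × 42 + 0.26 × 72 = 31.08 + 18.72 = 49.8
EV(B) = 0.16 × 2 + 0.72 × 33 + 0.12 × 34 = 0.32 + 23.76 + 4.08 = 28.16
Branch C: 4 (certain)
Overall = 0.2 × 49.8 + 0.4 × 28.16 + 0.4 × 4 = 9.96 + 11.264 + 1.6 = 22.824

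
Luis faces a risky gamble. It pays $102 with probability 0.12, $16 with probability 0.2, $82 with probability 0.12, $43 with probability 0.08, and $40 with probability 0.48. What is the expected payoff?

$47.92

EV = 0.12 × 102 + 0.2 × 16 + 0.12 × 82 + 0.08 × 43 + 0.48 × 40 = 12.24 + 3.2 + 9.84 + 3.44 + 19.2 = 47.92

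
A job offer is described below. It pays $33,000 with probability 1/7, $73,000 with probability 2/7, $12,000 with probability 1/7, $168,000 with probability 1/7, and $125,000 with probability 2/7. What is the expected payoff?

EV = 1/7 × 33000 + 2/7 × 73000 + 1/7 × 12000 + 1/7 × 168000 + 2/7 × 125000 = 4714.2857 + 20857.1429 + 1714.2857 + 24000 + 35714.2857 = 87000

$87,000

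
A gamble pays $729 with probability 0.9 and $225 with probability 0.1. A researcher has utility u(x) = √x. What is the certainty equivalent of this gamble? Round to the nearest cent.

E[u] = 0.9·√729 + 0.1·√225 = 0.9·27 + 0.1·15 = 25.8
CE = (25.8)² = 665.64

$665.64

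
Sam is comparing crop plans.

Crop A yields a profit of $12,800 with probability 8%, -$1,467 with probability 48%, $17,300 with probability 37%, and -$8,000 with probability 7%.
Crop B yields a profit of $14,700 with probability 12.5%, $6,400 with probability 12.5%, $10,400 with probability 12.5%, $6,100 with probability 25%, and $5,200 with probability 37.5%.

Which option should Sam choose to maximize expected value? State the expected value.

Crop B ($7,412.50)

Crop A = 0.08 × 12800 + 0.48 × (-1467) + 0.37 × 17300 + 0.07 × (-8000) = 1024 − 704.16 + 6401 − 560 = 6160.84
Crop B = 0.125 × 14700 + 0.125 × 6400 + 0.125 × 10400 + 0.25 × 6100 + 0.375 × 5200 = 1837.5 + 800 + 1300 + 1525 + 1950 = 7412.5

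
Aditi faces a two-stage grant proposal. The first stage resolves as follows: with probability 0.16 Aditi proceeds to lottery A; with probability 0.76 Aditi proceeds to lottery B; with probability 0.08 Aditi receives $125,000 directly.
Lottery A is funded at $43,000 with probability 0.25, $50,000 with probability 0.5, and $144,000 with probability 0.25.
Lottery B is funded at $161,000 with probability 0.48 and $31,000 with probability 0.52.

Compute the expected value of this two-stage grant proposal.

EV(A) = 0.25 × 43000 + 0.5 × 50000 + 0.25 × 144000 = 10750 + 25000 + 36000 = 71750
EV(B) = 0.48 × 161000 + 0.52 × 31000 = 77280 + 16120 = 93400
Branch C: 125000 (certain)
Overall = 0.16 × 71750 + 0.76 × 93400 + 0.08 × 125000 = 11480 + 70984 + 10000 = 92464

$92,464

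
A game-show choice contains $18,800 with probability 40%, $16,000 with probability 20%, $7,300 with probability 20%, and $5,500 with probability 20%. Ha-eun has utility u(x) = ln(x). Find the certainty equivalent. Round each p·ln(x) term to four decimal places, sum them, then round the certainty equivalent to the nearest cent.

$11,781.67

E[u] = 0.4·ln(18800) + 0.2·ln(16000) + 0.2·ln(7300) + 0.2·ln(5500) = 3.9366 + 1.9361 + 1.7791 + 1.7225 = 9.3743
CE = e^9.3743 ≈ 11781.67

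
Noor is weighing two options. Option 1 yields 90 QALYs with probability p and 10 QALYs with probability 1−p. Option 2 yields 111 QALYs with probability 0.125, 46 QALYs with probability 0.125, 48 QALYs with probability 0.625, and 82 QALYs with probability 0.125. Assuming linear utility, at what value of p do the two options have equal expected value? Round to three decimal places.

p = 0.623

EV(Option 2) = 0.125 × 111 + 0.125 × 46 + 0.625 × 48 + 0.125 × 82 = 13.875 + 5.75 + 30 + 10.25 = 59.875
p·90 + (1−p)·10 = 59.875
80p + 10 = 59.875
p = (59.875 − 10) / 80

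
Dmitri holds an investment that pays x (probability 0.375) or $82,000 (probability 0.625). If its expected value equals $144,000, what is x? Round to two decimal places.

0.375·x + 0.625·82000 = 144000
0.375·x = 144000 − 51250 = 92750
x = 92750 / 0.375 = 247333.3333

x = $247,333.33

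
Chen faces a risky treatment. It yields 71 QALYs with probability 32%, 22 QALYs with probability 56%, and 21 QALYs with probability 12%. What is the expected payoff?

EV = 0.32 × 71 + 0.56 × 22 + 0.12 × 21 = 22.72 + 12.32 + 2.52 = 37.56

37.56 QALYs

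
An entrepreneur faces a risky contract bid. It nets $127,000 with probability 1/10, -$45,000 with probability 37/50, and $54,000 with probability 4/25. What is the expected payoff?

-$11,960

EV = 1/10 × 127000 + 37/50 × (-45000) + 4/25 × 54000 = 12700 − 33300 + 8640 = -11960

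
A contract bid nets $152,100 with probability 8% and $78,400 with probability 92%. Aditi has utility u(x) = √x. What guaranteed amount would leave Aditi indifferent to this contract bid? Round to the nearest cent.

$83,405.44

E[u] = 0.08·√152100 + 0.92·√78400 = 0.08·390 + 0.92·280 = 288.8
CE = (288.8)² = 83405.44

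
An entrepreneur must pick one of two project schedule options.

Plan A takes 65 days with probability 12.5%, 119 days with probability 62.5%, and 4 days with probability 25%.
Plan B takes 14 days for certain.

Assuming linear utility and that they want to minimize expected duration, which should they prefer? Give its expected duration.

Plan B (14 days)

Plan A = 0.125 × 65 + 0.625 × 119 + 0.25 × 4 = 8.125 + 74.375 + 1 = 83.5
Plan B: 14 (certain)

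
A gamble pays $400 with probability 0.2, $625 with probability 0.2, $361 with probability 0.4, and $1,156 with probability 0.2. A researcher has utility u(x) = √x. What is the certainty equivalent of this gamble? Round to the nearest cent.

E[u] = 0.2·√400 + 0.2·√625 + 0.4·√361 + 0.2·√1156 = 0.2·20 + 0.2·25 + 0.4·19 + 0.2·34 = 23.4
CE = (23.4)² = 547.56

$547.56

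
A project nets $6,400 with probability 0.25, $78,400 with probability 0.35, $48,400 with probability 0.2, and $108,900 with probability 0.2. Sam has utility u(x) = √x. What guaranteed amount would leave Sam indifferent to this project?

E[u] = 0.25·√6400 + 0.35·√78400 + 0.2·√48400 + 0.2·√108900 = 0.25·80 + 0.35·280 + 0.2·220 + 0.2·330 = 228
CE = (228)² = 51984

$51,984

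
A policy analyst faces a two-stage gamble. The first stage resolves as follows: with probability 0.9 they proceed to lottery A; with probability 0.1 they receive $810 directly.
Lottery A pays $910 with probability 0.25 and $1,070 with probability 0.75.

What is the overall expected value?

EV(A) = 0.25 × 910 + 0.75 × 1070 = 227.5 + 802.5 = 1030
Branch B: 810 (certain)
Overall = 0.9 × 1030 + 0.1 × 810 = 927 + 81 = 1008

$1,008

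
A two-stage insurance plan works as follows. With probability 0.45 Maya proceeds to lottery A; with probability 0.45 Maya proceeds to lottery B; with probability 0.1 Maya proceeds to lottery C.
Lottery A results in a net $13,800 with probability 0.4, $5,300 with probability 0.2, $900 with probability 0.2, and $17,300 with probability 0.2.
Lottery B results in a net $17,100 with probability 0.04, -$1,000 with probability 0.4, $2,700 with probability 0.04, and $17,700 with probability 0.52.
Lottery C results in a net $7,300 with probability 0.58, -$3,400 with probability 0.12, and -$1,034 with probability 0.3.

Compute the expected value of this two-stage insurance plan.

EV(A) = 0.4 × 13800 + 0.2 × 5300 + 0.2 × 900 + 0.2 × 17300 = 5520 + 1060 + 180 + 3460 = 10220
EV(B) = 0.04 × 17100 + 0.4 × (-1000) + 0.04 × 2700 + 0.52 × 17700 = 684 − 400 + 108 + 9204 = 9596
EV(C) = 0.58 × 7300 + 0.12 × (-3400) + 0.3 × (-1034) = 4234 − 408 − 310.2 = 3515.8
Overall = 0.45 × 10220 + 0.45 × 9596 + 0.1 × 3515.8 = 4599 + 4318.2 + 351.58 = 9268.78

$9,268.78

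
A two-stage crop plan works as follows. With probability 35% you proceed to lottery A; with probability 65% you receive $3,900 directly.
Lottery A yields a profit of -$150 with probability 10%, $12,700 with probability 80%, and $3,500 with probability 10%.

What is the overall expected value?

$6,208.25

EV(A) = 0.1 × (-150) + 0.8 × 12700 + 0.1 × 3500 = -15 + 10160 + 350 = 10495
Branch B: 3900 (certain)
Overall = 0.35 × 10495 + 0.65 × 3900 = 3673.25 + 2535 = 6208.25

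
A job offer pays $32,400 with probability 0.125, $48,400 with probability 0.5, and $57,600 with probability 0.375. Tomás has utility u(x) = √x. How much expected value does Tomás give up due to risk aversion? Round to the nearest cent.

E[u] = 0.125·√32400 + 0.5·√48400 + 0.375·√57600 = 0.125·180 + 0.5·220 + 0.375·240 = 222.5
CE = (222.5)² = 49506.25
Risk premium = EV − CE = 49850 − 49506.25 = 343.75

$343.75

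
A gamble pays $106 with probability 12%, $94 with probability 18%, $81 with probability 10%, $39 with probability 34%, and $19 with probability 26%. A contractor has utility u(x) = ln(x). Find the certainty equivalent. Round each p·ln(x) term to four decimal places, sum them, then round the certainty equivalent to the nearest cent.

$45.97

E[u] = 0.12·ln(106) + 0.18·ln(94) + 0.1·ln(81) + 0.34·ln(39) + 0.26·ln(19) = 0.5596 + 0.8178 + 0.4394 + 1.2456 + 0.7656 = 3.8280
CE = e^3.8280 ≈ 45.97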